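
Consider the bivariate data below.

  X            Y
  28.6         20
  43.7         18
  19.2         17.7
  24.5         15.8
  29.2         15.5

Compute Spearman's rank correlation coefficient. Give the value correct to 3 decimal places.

0.100

Rank X: 3, 5, 1, 2, 4
Rank Y: 5, 4, 3, 2, 1
d = rank(X) − rank(Y): -2, 1, -2, 0, 3; Σd² = 18
ρ = 1 − 6Σd² / [n(n²−1)] = 1 − 6×18 / (5×24) = 1 − 108/120 ≈ 0.100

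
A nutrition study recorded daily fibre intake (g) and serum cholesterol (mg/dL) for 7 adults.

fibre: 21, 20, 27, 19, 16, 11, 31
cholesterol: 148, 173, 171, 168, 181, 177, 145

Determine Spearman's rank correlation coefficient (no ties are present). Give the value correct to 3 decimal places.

Rank fibre: 5, 4, 6, 3, 2, 1, 7
Rank cholesterol: 2, 5, 4, 3, 7, 6, 1
d = rank(fibre) − rank(cholesterol): 3, -1, 2, 0, -5, -5, 6; Σd² = 100
ρ = 1 − 6Σd² / [n(n²−1)] = 1 − 6×100 / (7×48) = 1 − 600/336 ≈ -0.786

-0.786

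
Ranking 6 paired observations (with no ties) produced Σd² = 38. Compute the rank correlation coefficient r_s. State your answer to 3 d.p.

-0.086

ρ = 1 − 6Σd² / [n(n²−1)] = 1 − 6×38 / (6×35)
  = 1 − 228/210 = 1 − 1.0857 ≈ -0.086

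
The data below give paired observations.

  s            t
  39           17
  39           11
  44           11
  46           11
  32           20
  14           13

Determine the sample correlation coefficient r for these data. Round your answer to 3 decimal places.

n = 6, Σs = 214, Σt = 83, Σs² = 8314, Σt² = 1221, Σst = 2904
nΣst − ΣsΣt = 17424 − 17762 = -338
nΣs² − (Σs)² = 49884 − 45796 = 4088; nΣt² − (Σt)² = 7326 − 6889 = 437
r = -338 / √(4088 × 437) = -338 / 1336.5837 ≈ -0.253

-0.253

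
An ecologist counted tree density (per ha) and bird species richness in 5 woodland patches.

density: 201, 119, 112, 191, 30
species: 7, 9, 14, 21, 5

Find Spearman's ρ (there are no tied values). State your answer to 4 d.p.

Rank density: 5, 3, 2, 4, 1
Rank species: 2, 3, 4, 5, 1
d = rank(density) − rank(species): 3, 0, -2, -1, 0; Σd² = 14
ρ = 1 − 6Σd² / [n(n²−1)] = 1 − 6×14 / (5×24) = 1 − 84/120 ≈ 0.3000

0.3000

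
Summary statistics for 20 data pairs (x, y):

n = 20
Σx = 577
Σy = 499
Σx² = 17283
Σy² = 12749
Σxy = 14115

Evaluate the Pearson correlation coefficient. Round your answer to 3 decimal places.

r = (nΣxy − ΣxΣy) / √[(nΣx² − (Σx)²)(nΣy² − (Σy)²)]
Numerator: 20×14115 − 577×499 = -5623
Denominator: √[(345660 − 332929)(254980 − 249001)] = √[12731 × 5979] = 8724.6002
r = -5623 / 8724.6002 ≈ -0.644

-0.644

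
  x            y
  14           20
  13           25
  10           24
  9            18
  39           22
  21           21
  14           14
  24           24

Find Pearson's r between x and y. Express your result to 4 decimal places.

0.2123

n = 8, Σx = 144, Σy = 168, Σx² = 3280, Σy² = 3622, Σxy = 3078
nΣxy − ΣxΣy = 24624 − 24192 = 432
nΣx² − (Σx)² = 26240 − 20736 = 5504; nΣy² − (Σy)² = 28976 − 28224 = 752
r = 432 / √(5504 × 752) = 432 / 2034.4552 ≈ 0.2123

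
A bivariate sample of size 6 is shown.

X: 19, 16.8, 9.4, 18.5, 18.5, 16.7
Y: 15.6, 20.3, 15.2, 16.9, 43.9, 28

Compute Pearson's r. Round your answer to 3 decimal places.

0.332

n = 6, ΣX = 98.9, ΣY = 139.9, ΣX² = 1694.99, ΣY² = 3883.31, ΣXY = 2372.72
nΣXY − ΣXΣY = 14236.32 − 13836.11 = 400.21
nΣX² − (ΣX)² = 10169.94 − 9781.21 = 388.73; nΣY² − (ΣY)² = 23299.86 − 19572.01 = 3727.85
r = 400.21 / √(388.73 × 3727.85) = 400.21 / 1203.7970 ≈ 0.332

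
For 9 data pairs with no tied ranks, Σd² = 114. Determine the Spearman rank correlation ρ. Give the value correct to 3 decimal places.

0.050

ρ = 1 − 6Σd² / [n(n²−1)] = 1 − 6×114 / (9×80)
  = 1 − 684/720 = 1 − 0.9500 ≈ 0.050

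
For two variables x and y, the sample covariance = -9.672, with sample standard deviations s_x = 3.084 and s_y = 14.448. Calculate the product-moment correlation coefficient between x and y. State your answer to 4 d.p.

r = Cov(x,y) / (s_x · s_y) = -9.672 / (3.084 × 14.448)
  = -9.672 / 44.5576 ≈ -0.2171

-0.2171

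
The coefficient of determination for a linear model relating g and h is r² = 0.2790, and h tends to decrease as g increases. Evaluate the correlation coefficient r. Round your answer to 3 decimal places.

|r| = √0.2790 = 0.528
The association is negative, so r = −0.528.

-0.528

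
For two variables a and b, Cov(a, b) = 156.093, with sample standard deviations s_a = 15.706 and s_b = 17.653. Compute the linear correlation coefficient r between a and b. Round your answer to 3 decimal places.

r = Cov(a,b) / (s_a · s_b) = 156.093 / (15.706 × 17.653)
  = 156.093 / 277.2580 ≈ 0.563

0.563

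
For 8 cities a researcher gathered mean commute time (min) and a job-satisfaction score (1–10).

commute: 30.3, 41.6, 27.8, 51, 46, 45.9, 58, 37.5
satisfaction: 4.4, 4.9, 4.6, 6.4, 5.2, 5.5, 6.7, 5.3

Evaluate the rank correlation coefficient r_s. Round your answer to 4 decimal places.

0.8571

Rank commute: 2, 4, 1, 7, 6, 5, 8, 3
Rank satisfaction: 1, 3, 2, 7, 4, 6, 8, 5
d = rank(commute) − rank(satisfaction): 1, 1, -1, 0, 2, -1, 0, -2; Σd² = 12
ρ = 1 − 6Σd² / [n(n²−1)] = 1 − 6×12 / (8×63) = 1 − 72/504 ≈ 0.8571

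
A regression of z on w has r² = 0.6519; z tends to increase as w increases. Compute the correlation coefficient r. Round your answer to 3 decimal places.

0.807

|r| = √0.6519 = 0.807
The association is positive, so r = 0.807.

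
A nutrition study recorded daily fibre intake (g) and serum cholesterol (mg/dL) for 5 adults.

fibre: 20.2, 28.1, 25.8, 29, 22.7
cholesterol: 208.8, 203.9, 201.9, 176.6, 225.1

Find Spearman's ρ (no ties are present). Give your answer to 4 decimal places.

-0.8000

Rank fibre: 1, 4, 3, 5, 2
Rank cholesterol: 4, 3, 2, 1, 5
d = rank(fibre) − rank(cholesterol): -3, 1, 1, 4, -3; Σd² = 36
ρ = 1 − 6Σd² / [n(n²−1)] = 1 − 6×36 / (5×24) = 1 − 216/120 ≈ -0.8000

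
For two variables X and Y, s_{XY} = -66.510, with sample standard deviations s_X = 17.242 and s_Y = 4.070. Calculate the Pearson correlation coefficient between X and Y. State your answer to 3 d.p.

r = Cov(X,Y) / (s_X · s_Y) = -66.510 / (17.242 × 4.070)
  = -66.510 / 70.1749 ≈ -0.948

-0.948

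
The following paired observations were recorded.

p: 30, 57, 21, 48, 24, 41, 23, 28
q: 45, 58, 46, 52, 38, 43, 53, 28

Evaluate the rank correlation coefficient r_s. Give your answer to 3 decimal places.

Rank p: 5, 8, 1, 7, 3, 6, 2, 4
Rank q: 4, 8, 5, 6, 2, 3, 7, 1
d = rank(p) − rank(q): 1, 0, -4, 1, 1, 3, -5, 3; Σd² = 62
ρ = 1 − 6Σd² / [n(n²−1)] = 1 − 6×62 / (8×63) = 1 − 372/504 ≈ 0.262

0.262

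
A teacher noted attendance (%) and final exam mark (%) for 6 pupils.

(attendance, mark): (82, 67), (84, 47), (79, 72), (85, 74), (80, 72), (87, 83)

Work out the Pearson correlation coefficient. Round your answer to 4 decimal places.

0.1364

n = 6, Σx = 497, Σy = 415, Σx² = 41215, Σy² = 29431, Σxy = 34401
nΣxy − ΣxΣy = 206406 − 206255 = 151
nΣx² − (Σx)² = 247290 − 247009 = 281; nΣy² − (Σy)² = 176586 − 172225 = 4361
r = 151 / √(281 × 4361) = 151 / 1106.9964 ≈ 0.1364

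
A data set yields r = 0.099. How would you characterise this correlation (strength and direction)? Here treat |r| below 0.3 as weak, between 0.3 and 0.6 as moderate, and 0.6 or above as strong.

weak positive

r = 0.099 > 0 so the relationship is positive.
|r| = 0.099, which falls in the weak range.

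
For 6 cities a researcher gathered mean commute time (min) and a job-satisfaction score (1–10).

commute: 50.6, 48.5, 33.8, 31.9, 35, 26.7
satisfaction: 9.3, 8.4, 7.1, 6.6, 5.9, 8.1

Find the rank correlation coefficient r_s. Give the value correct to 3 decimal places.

Rank commute: 6, 5, 3, 2, 4, 1
Rank satisfaction: 6, 5, 3, 2, 1, 4
d = rank(commute) − rank(satisfaction): 0, 0, 0, 0, 3, -3; Σd² = 18
ρ = 1 − 6Σd² / [n(n²−1)] = 1 − 6×18 / (6×35) = 1 − 108/210 ≈ 0.486

0.486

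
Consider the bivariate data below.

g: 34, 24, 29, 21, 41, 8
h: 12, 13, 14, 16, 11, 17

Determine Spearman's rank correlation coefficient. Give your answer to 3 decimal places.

Rank g: 5, 3, 4, 2, 6, 1
Rank h: 2, 3, 4, 5, 1, 6
d = rank(g) − rank(h): 3, 0, 0, -3, 5, -5; Σd² = 68
ρ = 1 − 6Σd² / [n(n²−1)] = 1 − 6×68 / (6×35) = 1 − 408/210 ≈ -0.943

-0.943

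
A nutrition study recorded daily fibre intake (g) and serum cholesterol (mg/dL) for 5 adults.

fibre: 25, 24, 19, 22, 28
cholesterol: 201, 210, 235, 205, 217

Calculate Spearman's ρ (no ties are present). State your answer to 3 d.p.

Rank fibre: 4, 3, 1, 2, 5
Rank cholesterol: 1, 3, 5, 2, 4
d = rank(fibre) − rank(cholesterol): 3, 0, -4, 0, 1; Σd² = 26
ρ = 1 − 6Σd² / [n(n²−1)] = 1 − 6×26 / (5×24) = 1 − 156/120 ≈ -0.300

-0.300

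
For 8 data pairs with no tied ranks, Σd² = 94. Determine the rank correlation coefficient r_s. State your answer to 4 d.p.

ρ = 1 − 6Σd² / [n(n²−1)] = 1 − 6×94 / (8×63)
  = 1 − 564/504 = 1 − 1.11905 ≈ -0.1190

-0.1190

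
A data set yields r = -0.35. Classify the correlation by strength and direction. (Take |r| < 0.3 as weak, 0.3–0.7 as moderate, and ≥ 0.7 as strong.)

moderate negative

r = -0.35 < 0 so the relationship is negative.
|r| = 0.35, which falls in the moderate range.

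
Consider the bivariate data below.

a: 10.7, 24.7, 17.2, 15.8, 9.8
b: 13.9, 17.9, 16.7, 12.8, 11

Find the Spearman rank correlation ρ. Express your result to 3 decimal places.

0.900

Rank a: 2, 5, 4, 3, 1
Rank b: 3, 5, 4, 2, 1
d = rank(a) − rank(b): -1, 0, 0, 1, 0; Σd² = 2
ρ = 1 − 6Σd² / [n(n²−1)] = 1 − 6×2 / (5×24) = 1 − 12/120 ≈ 0.900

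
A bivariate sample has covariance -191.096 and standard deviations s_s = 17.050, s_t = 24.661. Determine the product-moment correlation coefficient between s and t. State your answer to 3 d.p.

r = Cov(s,t) / (s_s · s_t) = -191.096 / (17.050 × 24.661)
  = -191.096 / 420.4701 ≈ -0.454

-0.454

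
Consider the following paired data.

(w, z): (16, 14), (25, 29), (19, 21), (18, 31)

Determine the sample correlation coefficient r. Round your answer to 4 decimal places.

n = 4, Σw = 78, Σz = 95, Σw² = 1566, Σz² = 2439, Σwz = 1906
nΣwz − ΣwΣz = 7624 − 7410 = 214
nΣw² − (Σw)² = 6264 − 6084 = 180; nΣz² − (Σz)² = 9756 − 9025 = 731
r = 214 / √(180 × 731) = 214 / 362.7396 ≈ 0.5900

0.5900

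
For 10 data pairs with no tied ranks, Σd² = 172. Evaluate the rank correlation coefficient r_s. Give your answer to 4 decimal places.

-0.0424

ρ = 1 − 6Σd² / [n(n²−1)] = 1 − 6×172 / (10×99)
  = 1 − 1032/990 = 1 − 1.04242 ≈ -0.0424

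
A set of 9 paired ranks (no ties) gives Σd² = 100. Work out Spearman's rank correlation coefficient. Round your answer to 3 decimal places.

ρ = 1 − 6Σd² / [n(n²−1)] = 1 − 6×100 / (9×80)
  = 1 − 600/720 = 1 − 0.8333 ≈ 0.167

0.167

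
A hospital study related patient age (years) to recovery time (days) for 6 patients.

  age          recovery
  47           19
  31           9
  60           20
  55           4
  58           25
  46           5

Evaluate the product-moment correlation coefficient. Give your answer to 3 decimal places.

n = 6, Σx = 297, Σy = 82, Σx² = 15275, Σy² = 1508, Σxy = 4272
nΣxy − ΣxΣy = 25632 − 24354 = 1278
nΣx² − (Σx)² = 91650 − 88209 = 3441; nΣy² − (Σy)² = 9048 − 6724 = 2324
r = 1278 / √(3441 × 2324) = 1278 / 2827.8762 ≈ 0.452

0.452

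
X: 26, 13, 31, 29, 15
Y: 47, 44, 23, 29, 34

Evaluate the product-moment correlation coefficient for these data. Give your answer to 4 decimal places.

-0.5342

n = 5, ΣX = 114, ΣY = 177, ΣX² = 2872, ΣY² = 6671, ΣXY = 3858
nΣXY − ΣXΣY = 19290 − 20178 = -888
nΣX² − (ΣX)² = 14360 − 12996 = 1364; nΣY² − (ΣY)² = 33355 − 31329 = 2026
r = -888 / √(1364 × 2026) = -888 / 1662.3670 ≈ -0.5342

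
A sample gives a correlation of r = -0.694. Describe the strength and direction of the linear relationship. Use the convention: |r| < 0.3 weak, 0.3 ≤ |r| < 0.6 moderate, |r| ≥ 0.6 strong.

r = -0.694 < 0 so the relationship is negative.
|r| = 0.694, which falls in the strong range.

strong negative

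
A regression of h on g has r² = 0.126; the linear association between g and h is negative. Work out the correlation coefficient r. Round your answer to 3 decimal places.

-0.355

|r| = √0.126 = 0.355
The association is negative, so r = −0.355.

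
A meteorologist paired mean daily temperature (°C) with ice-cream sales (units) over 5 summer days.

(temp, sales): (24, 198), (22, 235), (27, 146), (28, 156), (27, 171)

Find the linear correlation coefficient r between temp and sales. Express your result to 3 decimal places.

-0.956

n = 5, Σx = 128, Σy = 906, Σx² = 3302, Σy² = 169322, Σxy = 22849
nΣxy − ΣxΣy = 114245 − 115968 = -1723
nΣx² − (Σx)² = 16510 − 16384 = 126; nΣy² − (Σy)² = 846610 − 820836 = 25774
r = -1723 / √(126 × 25774) = -1723 / 1802.0888 ≈ -0.956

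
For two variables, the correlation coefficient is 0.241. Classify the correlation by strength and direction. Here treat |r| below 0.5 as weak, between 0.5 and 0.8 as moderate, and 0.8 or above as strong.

r = 0.241 > 0 so the relationship is positive.
|r| = 0.241, which falls in the weak range.

weak positive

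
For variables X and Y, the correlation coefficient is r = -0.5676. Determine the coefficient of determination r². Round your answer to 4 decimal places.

0.3222

r² = (-0.5676)² = 0.3222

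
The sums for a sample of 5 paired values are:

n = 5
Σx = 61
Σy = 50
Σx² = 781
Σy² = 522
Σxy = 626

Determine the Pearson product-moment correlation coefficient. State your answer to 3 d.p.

r = (nΣxy − ΣxΣy) / √[(nΣx² − (Σx)²)(nΣy² − (Σy)²)]
Numerator: 5×626 − 61×50 = 80
Denominator: √[(3905 − 3721)(2610 − 2500)] = √[184 × 110] = 142.2674
r = 80 / 142.2674 ≈ 0.562

0.562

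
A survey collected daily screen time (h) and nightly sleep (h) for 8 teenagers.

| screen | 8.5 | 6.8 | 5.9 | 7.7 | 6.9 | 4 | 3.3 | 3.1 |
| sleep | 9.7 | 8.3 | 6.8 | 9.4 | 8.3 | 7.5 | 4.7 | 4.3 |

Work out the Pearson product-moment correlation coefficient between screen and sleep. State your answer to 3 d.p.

n = 8, Σx = 46.2, Σy = 59, Σx² = 296.7, Σy² = 463.3, Σxy = 367.5
nΣxy − ΣxΣy = 2940 − 2725.8 = 214.2
nΣx² − (Σx)² = 2373.6 − 2134.44 = 239.16; nΣy² − (Σy)² = 3706.4 − 3481 = 225.4
r = 214.2 / √(239.16 × 225.4) = 214.2 / 232.1781 ≈ 0.923

0.923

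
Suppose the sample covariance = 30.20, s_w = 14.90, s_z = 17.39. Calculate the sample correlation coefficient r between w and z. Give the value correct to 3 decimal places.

0.117

r = Cov(w,z) / (s_w · s_z) = 30.20 / (14.90 × 17.39)
  = 30.20 / 259.1110 ≈ 0.117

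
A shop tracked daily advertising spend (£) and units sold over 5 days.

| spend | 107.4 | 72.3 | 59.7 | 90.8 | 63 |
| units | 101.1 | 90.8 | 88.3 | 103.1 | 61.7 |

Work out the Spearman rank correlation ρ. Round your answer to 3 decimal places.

0.800

Rank spend: 5, 3, 1, 4, 2
Rank units: 4, 3, 2, 5, 1
d = rank(spend) − rank(units): 1, 0, -1, -1, 1; Σd² = 4
ρ = 1 − 6Σd² / [n(n²−1)] = 1 − 6×4 / (5×24) = 1 − 24/120 ≈ 0.800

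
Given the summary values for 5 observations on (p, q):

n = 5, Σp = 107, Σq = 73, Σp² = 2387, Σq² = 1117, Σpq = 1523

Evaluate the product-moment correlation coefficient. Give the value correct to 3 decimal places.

r = (nΣpq − ΣpΣq) / √[(nΣp² − (Σp)²)(nΣq² − (Σq)²)]
Numerator: 5×1523 − 107×73 = -196
Denominator: √[(11935 − 11449)(5585 − 5329)] = √[486 × 256] = 352.7265
r = -196 / 352.7265 ≈ -0.556

-0.556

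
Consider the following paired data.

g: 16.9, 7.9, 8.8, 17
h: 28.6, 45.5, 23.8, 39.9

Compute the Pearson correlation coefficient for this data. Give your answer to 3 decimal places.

n = 4, Σg = 50.6, Σh = 137.8, Σg² = 714.46, Σh² = 5046.66, Σgh = 1730.53
nΣgh − ΣgΣh = 6922.12 − 6972.68 = -50.56
nΣg² − (Σg)² = 2857.84 − 2560.36 = 297.48; nΣh² − (Σh)² = 20186.64 − 18988.84 = 1197.8
r = -50.56 / √(297.48 × 1197.8) = -50.56 / 596.9267 ≈ -0.085

-0.085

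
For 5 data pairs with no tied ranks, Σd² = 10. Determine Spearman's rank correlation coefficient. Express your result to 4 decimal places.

ρ = 1 − 6Σd² / [n(n²−1)] = 1 − 6×10 / (5×24)
  = 1 − 60/120 = 1 − 0.50000 ≈ 0.5000

0.5000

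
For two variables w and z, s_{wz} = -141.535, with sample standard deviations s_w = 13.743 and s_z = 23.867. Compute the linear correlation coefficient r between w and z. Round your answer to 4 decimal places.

-0.4315

r = Cov(w,z) / (s_w · s_z) = -141.535 / (13.743 × 23.867)
  = -141.535 / 328.0042 ≈ -0.4315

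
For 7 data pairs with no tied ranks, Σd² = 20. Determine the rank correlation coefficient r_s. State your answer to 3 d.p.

ρ = 1 − 6Σd² / [n(n²−1)] = 1 − 6×20 / (7×48)
  = 1 − 120/336 = 1 − 0.3571 ≈ 0.643

0.643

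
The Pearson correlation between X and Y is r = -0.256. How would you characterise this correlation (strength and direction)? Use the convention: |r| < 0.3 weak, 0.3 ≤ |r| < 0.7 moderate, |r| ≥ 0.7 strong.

r = -0.256 < 0 so the relationship is negative.
|r| = 0.256, which falls in the weak range.

weak negative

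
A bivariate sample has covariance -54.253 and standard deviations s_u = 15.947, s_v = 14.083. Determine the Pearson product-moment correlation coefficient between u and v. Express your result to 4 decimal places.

-0.2416

r = Cov(u,v) / (s_u · s_v) = -54.253 / (15.947 × 14.083)
  = -54.253 / 224.5816 ≈ -0.2416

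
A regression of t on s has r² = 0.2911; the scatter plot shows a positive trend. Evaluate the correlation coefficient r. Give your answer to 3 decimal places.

|r| = √0.2911 = 0.540
The association is positive, so r = 0.540.

0.540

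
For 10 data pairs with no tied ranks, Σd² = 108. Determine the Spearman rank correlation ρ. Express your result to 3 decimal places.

ρ = 1 − 6Σd² / [n(n²−1)] = 1 − 6×108 / (10×99)
  = 1 − 648/990 = 1 − 0.6545 ≈ 0.345

0.345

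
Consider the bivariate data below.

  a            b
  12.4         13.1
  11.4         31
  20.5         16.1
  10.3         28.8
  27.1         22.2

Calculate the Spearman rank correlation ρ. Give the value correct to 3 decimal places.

-0.500

Rank a: 3, 2, 4, 1, 5
Rank b: 1, 5, 2, 4, 3
d = rank(a) − rank(b): 2, -3, 2, -3, 2; Σd² = 30
ρ = 1 − 6Σd² / [n(n²−1)] = 1 − 6×30 / (5×24) = 1 − 180/120 ≈ -0.500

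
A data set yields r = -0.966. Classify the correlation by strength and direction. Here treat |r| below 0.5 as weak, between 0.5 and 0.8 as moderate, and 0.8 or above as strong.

strong negative

r = -0.966 < 0 so the relationship is negative.
|r| = 0.966, which falls in the strong range.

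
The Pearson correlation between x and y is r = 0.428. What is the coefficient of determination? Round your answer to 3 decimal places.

r² = (0.428)² = 0.183

0.183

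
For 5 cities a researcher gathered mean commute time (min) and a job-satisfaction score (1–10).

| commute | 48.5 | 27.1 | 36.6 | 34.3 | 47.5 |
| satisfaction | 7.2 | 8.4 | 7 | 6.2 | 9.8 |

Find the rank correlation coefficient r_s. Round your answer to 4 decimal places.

0.2000

Rank commute: 5, 1, 3, 2, 4
Rank satisfaction: 3, 4, 2, 1, 5
d = rank(commute) − rank(satisfaction): 2, -3, 1, 1, -1; Σd² = 16
ρ = 1 − 6Σd² / [n(n²−1)] = 1 − 6×16 / (5×24) = 1 − 96/120 ≈ 0.2000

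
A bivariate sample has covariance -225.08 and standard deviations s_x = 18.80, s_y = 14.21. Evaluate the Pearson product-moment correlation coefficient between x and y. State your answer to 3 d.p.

r = Cov(x,y) / (s_x · s_y) = -225.08 / (18.80 × 14.21)
  = -225.08 / 267.1480 ≈ -0.843

-0.843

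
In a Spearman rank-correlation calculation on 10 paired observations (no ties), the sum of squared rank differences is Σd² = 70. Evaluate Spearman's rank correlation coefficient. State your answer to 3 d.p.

ρ = 1 − 6Σd² / [n(n²−1)] = 1 − 6×70 / (10×99)
  = 1 − 420/990 = 1 − 0.4242 ≈ 0.576

0.576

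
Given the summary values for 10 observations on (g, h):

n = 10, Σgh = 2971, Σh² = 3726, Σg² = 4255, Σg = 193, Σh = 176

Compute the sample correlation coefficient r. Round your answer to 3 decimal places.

r = (nΣgh − ΣgΣh) / √[(nΣg² − (Σg)²)(nΣh² − (Σh)²)]
Numerator: 10×2971 − 193×176 = -4258
Denominator: √[(42550 − 37249)(37260 − 30976)] = √[5301 × 6284] = 5771.6102
r = -4258 / 5771.6102 ≈ -0.738

-0.738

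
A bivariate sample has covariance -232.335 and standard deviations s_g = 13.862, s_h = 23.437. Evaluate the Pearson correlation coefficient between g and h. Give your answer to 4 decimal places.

-0.7151

r = Cov(g,h) / (s_g · s_h) = -232.335 / (13.862 × 23.437)
  = -232.335 / 324.8837 ≈ -0.7151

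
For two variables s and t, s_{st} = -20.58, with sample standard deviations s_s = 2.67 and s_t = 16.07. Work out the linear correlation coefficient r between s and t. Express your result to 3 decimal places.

r = Cov(s,t) / (s_s · s_t) = -20.58 / (2.67 × 16.07)
  = -20.58 / 42.9069 ≈ -0.480

-0.480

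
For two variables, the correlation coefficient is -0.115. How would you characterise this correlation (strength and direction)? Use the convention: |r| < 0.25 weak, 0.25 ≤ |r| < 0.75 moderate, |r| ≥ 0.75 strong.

weak negative

r = -0.115 < 0 so the relationship is negative.
|r| = 0.115, which falls in the weak range.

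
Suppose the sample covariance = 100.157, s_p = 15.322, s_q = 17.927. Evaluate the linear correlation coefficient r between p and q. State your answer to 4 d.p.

r = Cov(p,q) / (s_p · s_q) = 100.157 / (15.322 × 17.927)
  = 100.157 / 274.6775 ≈ 0.3646

0.3646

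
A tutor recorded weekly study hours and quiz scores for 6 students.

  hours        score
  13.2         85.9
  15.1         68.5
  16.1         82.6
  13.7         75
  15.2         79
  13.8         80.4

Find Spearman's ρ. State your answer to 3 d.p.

-0.143

Rank hours: 1, 4, 6, 2, 5, 3
Rank score: 6, 1, 5, 2, 3, 4
d = rank(hours) − rank(score): -5, 3, 1, 0, 2, -1; Σd² = 40
ρ = 1 − 6Σd² / [n(n²−1)] = 1 − 6×40 / (6×35) = 1 − 240/210 ≈ -0.143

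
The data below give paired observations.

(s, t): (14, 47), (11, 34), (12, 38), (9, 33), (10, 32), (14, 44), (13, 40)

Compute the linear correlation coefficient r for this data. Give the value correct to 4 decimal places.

0.9421

n = 7, Σs = 83, Σt = 268, Σs² = 1007, Σt² = 10458, Σst = 3241
nΣst − ΣsΣt = 22687 − 22244 = 443
nΣs² − (Σs)² = 7049 − 6889 = 160; nΣt² − (Σt)² = 73206 − 71824 = 1382
r = 443 / √(160 × 1382) = 443 / 470.2340 ≈ 0.9421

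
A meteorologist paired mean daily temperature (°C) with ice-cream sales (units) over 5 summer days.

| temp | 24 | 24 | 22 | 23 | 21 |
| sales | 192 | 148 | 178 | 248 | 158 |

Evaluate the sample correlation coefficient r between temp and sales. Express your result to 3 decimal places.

n = 5, Σx = 114, Σy = 924, Σx² = 2606, Σy² = 176920, Σxy = 21098
nΣxy − ΣxΣy = 105490 − 105336 = 154
nΣx² − (Σx)² = 13030 − 12996 = 34; nΣy² − (Σy)² = 884600 − 853776 = 30824
r = 154 / √(34 × 30824) = 154 / 1023.7265 ≈ 0.150

0.150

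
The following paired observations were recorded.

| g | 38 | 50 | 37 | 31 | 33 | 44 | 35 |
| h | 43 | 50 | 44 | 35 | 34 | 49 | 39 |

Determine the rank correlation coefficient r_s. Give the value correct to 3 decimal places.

0.929

Rank g: 5, 7, 4, 1, 2, 6, 3
Rank h: 4, 7, 5, 2, 1, 6, 3
d = rank(g) − rank(h): 1, 0, -1, -1, 1, 0, 0; Σd² = 4
ρ = 1 − 6Σd² / [n(n²−1)] = 1 − 6×4 / (7×48) = 1 − 24/336 ≈ 0.929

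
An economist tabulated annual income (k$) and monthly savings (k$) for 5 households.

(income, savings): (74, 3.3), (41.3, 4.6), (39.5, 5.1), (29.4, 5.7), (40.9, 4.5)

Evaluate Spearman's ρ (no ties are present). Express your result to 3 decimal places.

Rank income: 5, 4, 2, 1, 3
Rank savings: 1, 3, 4, 5, 2
d = rank(income) − rank(savings): 4, 1, -2, -4, 1; Σd² = 38
ρ = 1 − 6Σd² / [n(n²−1)] = 1 − 6×38 / (5×24) = 1 − 228/120 ≈ -0.900

-0.900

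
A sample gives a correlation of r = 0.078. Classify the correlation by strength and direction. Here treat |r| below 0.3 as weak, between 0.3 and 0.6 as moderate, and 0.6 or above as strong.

r = 0.078 > 0 so the relationship is positive.
|r| = 0.078, which falls in the weak range.

weak positive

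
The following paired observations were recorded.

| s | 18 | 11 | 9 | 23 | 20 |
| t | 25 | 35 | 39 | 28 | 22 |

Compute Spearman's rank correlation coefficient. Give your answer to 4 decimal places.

Rank s: 3, 2, 1, 5, 4
Rank t: 2, 4, 5, 3, 1
d = rank(s) − rank(t): 1, -2, -4, 2, 3; Σd² = 34
ρ = 1 − 6Σd² / [n(n²−1)] = 1 − 6×34 / (5×24) = 1 − 204/120 ≈ -0.7000

-0.7000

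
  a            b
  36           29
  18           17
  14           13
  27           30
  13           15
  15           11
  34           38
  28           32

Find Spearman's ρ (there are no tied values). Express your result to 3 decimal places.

Rank a: 8, 4, 2, 5, 1, 3, 7, 6
Rank b: 5, 4, 2, 6, 3, 1, 8, 7
d = rank(a) − rank(b): 3, 0, 0, -1, -2, 2, -1, -1; Σd² = 20
ρ = 1 − 6Σd² / [n(n²−1)] = 1 − 6×20 / (8×63) = 1 − 120/504 ≈ 0.762

0.762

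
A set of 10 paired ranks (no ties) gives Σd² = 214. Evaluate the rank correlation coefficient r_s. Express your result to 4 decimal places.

-0.2970

ρ = 1 − 6Σd² / [n(n²−1)] = 1 − 6×214 / (10×99)
  = 1 − 1284/990 = 1 − 1.29697 ≈ -0.2970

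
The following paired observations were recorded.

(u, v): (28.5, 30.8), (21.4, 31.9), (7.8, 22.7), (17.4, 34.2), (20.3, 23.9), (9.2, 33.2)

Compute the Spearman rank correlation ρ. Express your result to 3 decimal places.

Rank u: 6, 5, 1, 3, 4, 2
Rank v: 3, 4, 1, 6, 2, 5
d = rank(u) − rank(v): 3, 1, 0, -3, 2, -3; Σd² = 32
ρ = 1 − 6Σd² / [n(n²−1)] = 1 − 6×32 / (6×35) = 1 − 192/210 ≈ 0.086

0.086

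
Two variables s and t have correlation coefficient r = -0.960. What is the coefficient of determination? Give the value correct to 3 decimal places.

0.922

r² = (-0.960)² = 0.922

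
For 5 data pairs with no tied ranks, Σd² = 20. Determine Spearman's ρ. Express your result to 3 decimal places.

0.000

ρ = 1 − 6Σd² / [n(n²−1)] = 1 − 6×20 / (5×24)
  = 1 − 120/120 = 1 − 1.0000 ≈ 0.000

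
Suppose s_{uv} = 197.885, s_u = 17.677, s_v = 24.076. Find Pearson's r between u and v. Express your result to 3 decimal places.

0.465

r = Cov(u,v) / (s_u · s_v) = 197.885 / (17.677 × 24.076)
  = 197.885 / 425.5915 ≈ 0.465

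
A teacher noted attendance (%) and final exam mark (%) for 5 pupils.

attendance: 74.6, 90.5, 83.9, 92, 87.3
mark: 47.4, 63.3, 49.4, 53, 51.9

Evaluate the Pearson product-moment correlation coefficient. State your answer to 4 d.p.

n = 5, Σx = 428.3, Σy = 265, Σx² = 36879.91, Σy² = 14196.62, Σxy = 22816.22
nΣxy − ΣxΣy = 114081.1 − 113499.5 = 581.6
nΣx² − (Σx)² = 184399.55 − 183440.89 = 958.66; nΣy² − (Σy)² = 70983.1 − 70225 = 758.1
r = 581.6 / √(958.66 × 758.1) = 581.6 / 852.5023 ≈ 0.6822

0.6822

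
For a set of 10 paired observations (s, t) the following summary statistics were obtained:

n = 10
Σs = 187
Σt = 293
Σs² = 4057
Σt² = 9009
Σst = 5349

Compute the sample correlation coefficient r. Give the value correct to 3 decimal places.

r = (nΣst − ΣsΣt) / √[(nΣs² − (Σs)²)(nΣt² − (Σt)²)]
Numerator: 10×5349 − 187×293 = -1301
Denominator: √[(40570 − 34969)(90090 − 85849)] = √[5601 × 4241] = 4873.7912
r = -1301 / 4873.7912 ≈ -0.267

-0.267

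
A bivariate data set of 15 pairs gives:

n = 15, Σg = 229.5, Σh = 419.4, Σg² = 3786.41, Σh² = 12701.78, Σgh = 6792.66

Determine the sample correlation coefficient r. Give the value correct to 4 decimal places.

0.7256

r = (nΣgh − ΣgΣh) / √[(nΣg² − (Σg)²)(nΣh² − (Σh)²)]
Numerator: 15×6792.66 − 229.5×419.4 = 5637.6
Denominator: √[(56796.15 − 52670.25)(190526.7 − 175896.36)] = √[4125.9 × 14630.34] = 7769.3835
r = 5637.6 / 7769.3835 ≈ 0.7256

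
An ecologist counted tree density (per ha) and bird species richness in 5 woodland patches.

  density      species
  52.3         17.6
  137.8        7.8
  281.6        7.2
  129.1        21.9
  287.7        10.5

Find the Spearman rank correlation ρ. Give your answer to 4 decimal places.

Rank density: 1, 3, 4, 2, 5
Rank species: 4, 2, 1, 5, 3
d = rank(density) − rank(species): -3, 1, 3, -3, 2; Σd² = 32
ρ = 1 − 6Σd² / [n(n²−1)] = 1 − 6×32 / (5×24) = 1 − 192/120 ≈ -0.6000

-0.6000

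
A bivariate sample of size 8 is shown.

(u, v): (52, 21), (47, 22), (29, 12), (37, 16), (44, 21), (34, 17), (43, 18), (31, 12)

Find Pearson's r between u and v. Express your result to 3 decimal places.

0.921

n = 8, Σu = 317, Σv = 139, Σu² = 13025, Σv² = 2523, Σuv = 5714
nΣuv − ΣuΣv = 45712 − 44063 = 1649
nΣu² − (Σu)² = 104200 − 100489 = 3711; nΣv² − (Σv)² = 20184 − 19321 = 863
r = 1649 / √(3711 × 863) = 1649 / 1789.5790 ≈ 0.921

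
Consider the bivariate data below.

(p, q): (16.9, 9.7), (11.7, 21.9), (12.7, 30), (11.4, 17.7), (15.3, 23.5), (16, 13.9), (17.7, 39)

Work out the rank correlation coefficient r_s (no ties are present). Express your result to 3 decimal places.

Rank p: 6, 2, 3, 1, 4, 5, 7
Rank q: 1, 4, 6, 3, 5, 2, 7
d = rank(p) − rank(q): 5, -2, -3, -2, -1, 3, 0; Σd² = 52
ρ = 1 − 6Σd² / [n(n²−1)] = 1 − 6×52 / (7×48) = 1 − 312/336 ≈ 0.071

0.071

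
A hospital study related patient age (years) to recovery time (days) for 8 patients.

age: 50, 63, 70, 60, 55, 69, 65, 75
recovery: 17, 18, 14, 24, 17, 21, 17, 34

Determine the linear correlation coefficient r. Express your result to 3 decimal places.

n = 8, Σx = 507, Σy = 162, Σx² = 32605, Σy² = 3560, Σxy = 10443
nΣxy − ΣxΣy = 83544 − 82134 = 1410
nΣx² − (Σx)² = 260840 − 257049 = 3791; nΣy² − (Σy)² = 28480 − 26244 = 2236
r = 1410 / √(3791 × 2236) = 1410 / 2911.4732 ≈ 0.484

0.484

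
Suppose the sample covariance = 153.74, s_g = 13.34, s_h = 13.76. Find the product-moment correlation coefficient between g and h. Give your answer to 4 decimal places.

r = Cov(g,h) / (s_g · s_h) = 153.74 / (13.34 × 13.76)
  = 153.74 / 183.5584 ≈ 0.8376

0.8376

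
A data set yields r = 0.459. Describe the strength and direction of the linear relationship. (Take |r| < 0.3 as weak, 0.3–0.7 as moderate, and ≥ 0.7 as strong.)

r = 0.459 > 0 so the relationship is positive.
|r| = 0.459, which falls in the moderate range.

moderate positive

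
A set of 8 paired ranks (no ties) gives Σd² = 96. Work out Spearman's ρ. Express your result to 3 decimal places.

-0.143

ρ = 1 − 6Σd² / [n(n²−1)] = 1 − 6×96 / (8×63)
  = 1 − 576/504 = 1 − 1.1429 ≈ -0.143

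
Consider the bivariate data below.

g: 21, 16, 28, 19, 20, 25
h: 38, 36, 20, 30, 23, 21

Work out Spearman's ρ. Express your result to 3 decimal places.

Rank g: 4, 1, 6, 2, 3, 5
Rank h: 6, 5, 1, 4, 3, 2
d = rank(g) − rank(h): -2, -4, 5, -2, 0, 3; Σd² = 58
ρ = 1 − 6Σd² / [n(n²−1)] = 1 − 6×58 / (6×35) = 1 − 348/210 ≈ -0.657

-0.657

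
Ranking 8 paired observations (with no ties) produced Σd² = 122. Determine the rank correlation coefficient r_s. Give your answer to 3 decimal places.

-0.452

ρ = 1 − 6Σd² / [n(n²−1)] = 1 − 6×122 / (8×63)
  = 1 − 732/504 = 1 − 1.4524 ≈ -0.452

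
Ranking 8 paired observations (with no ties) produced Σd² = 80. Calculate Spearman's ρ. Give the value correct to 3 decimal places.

0.048

ρ = 1 − 6Σd² / [n(n²−1)] = 1 − 6×80 / (8×63)
  = 1 − 480/504 = 1 − 0.9524 ≈ 0.048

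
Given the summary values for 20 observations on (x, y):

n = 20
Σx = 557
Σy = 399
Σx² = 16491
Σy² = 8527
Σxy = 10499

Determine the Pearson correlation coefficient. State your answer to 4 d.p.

r = (nΣxy − ΣxΣy) / √[(nΣx² − (Σx)²)(nΣy² − (Σy)²)]
Numerator: 20×10499 − 557×399 = -12263
Denominator: √[(329820 − 310249)(170540 − 159201)] = √[19571 × 11339] = 14896.8308
r = -12263 / 14896.8308 ≈ -0.8232

-0.8232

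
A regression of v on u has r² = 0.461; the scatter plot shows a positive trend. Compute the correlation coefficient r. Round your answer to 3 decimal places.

|r| = √0.461 = 0.679
The association is positive, so r = 0.679.

0.679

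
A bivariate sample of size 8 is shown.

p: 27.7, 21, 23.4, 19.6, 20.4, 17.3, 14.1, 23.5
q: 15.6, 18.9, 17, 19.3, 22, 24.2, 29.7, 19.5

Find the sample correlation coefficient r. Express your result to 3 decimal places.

-0.919

n = 8, Σp = 167, Σq = 166.2, Σp² = 3606.52, Σq² = 3594.04, Σpq = 3349.58
nΣpq − ΣpΣq = 26796.64 − 27755.4 = -958.76
nΣp² − (Σp)² = 28852.16 − 27889 = 963.16; nΣq² − (Σq)² = 28752.32 − 27622.44 = 1129.88
r = -958.76 / √(963.16 × 1129.88) = -958.76 / 1043.1947 ≈ -0.919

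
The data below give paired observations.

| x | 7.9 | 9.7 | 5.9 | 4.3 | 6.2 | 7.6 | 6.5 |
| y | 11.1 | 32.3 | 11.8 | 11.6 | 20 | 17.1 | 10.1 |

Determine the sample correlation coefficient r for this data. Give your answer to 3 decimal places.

n = 7, Σx = 48.1, Σy = 114, Σx² = 348.25, Σy² = 2234.72, Σxy = 840.11
nΣxy − ΣxΣy = 5880.77 − 5483.4 = 397.37
nΣx² − (Σx)² = 2437.75 − 2313.61 = 124.14; nΣy² − (Σy)² = 15643.04 − 12996 = 2647.04
r = 397.37 / √(124.14 × 2647.04) = 397.37 / 573.2395 ≈ 0.693

0.693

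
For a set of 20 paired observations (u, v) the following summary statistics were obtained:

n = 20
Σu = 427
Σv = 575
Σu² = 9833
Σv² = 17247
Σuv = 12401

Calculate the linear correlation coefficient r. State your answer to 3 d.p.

0.174

r = (nΣuv − ΣuΣv) / √[(nΣu² − (Σu)²)(nΣv² − (Σv)²)]
Numerator: 20×12401 − 427×575 = 2495
Denominator: √[(196660 − 182329)(344940 − 330625)] = √[14331 × 14315] = 14322.9978
r = 2495 / 14322.9978 ≈ 0.174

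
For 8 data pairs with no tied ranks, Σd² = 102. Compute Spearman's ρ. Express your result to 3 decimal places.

ρ = 1 − 6Σd² / [n(n²−1)] = 1 − 6×102 / (8×63)
  = 1 − 612/504 = 1 − 1.2143 ≈ -0.214

-0.214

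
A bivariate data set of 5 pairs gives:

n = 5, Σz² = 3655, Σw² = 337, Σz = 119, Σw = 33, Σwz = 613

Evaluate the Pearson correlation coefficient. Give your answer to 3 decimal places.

r = (nΣwz − ΣwΣz) / √[(nΣw² − (Σw)²)(nΣz² − (Σz)²)]
Numerator: 5×613 − 33×119 = -862
Denominator: √[(1685 − 1089)(18275 − 14161)] = √[596 × 4114] = 1565.8684
r = -862 / 1565.8684 ≈ -0.550

-0.550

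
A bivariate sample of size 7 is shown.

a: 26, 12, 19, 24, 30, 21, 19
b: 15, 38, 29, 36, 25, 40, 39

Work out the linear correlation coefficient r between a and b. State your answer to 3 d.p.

n = 7, Σa = 151, Σb = 222, Σa² = 3459, Σb² = 7552, Σab = 4592
nΣab − ΣaΣb = 32144 − 33522 = -1378
nΣa² − (Σa)² = 24213 − 22801 = 1412; nΣb² − (Σb)² = 52864 − 49284 = 3580
r = -1378 / √(1412 × 3580) = -1378 / 2248.3238 ≈ -0.613

-0.613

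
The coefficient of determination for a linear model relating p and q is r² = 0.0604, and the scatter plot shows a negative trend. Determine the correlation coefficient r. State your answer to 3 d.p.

-0.246

|r| = √0.0604 = 0.246
The association is negative, so r = −0.246.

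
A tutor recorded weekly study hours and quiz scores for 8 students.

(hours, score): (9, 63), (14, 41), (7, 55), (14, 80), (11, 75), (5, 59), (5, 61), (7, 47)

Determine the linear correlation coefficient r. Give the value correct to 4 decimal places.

n = 8, Σx = 72, Σy = 481, Σx² = 742, Σy² = 30111, Σxy = 4400
nΣxy − ΣxΣy = 35200 − 34632 = 568
nΣx² − (Σx)² = 5936 − 5184 = 752; nΣy² − (Σy)² = 240888 − 231361 = 9527
r = 568 / √(752 × 9527) = 568 / 2676.6218 ≈ 0.2122

0.2122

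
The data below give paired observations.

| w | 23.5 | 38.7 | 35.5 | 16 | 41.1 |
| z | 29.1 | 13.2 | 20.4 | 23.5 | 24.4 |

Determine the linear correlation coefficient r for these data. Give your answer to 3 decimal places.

n = 5, Σw = 154.8, Σz = 110.6, Σw² = 5255.4, Σz² = 2584.82, Σwz = 3297.73
nΣwz − ΣwΣz = 16488.65 − 17120.88 = -632.23
nΣw² − (Σw)² = 26277 − 23963.04 = 2313.96; nΣz² − (Σz)² = 12924.1 − 12232.36 = 691.74
r = -632.23 / √(2313.96 × 691.74) = -632.23 / 1265.1714 ≈ -0.500

-0.500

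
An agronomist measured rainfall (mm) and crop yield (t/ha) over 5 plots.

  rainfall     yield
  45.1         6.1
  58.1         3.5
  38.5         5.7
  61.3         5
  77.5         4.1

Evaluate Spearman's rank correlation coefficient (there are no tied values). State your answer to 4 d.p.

Rank rainfall: 2, 3, 1, 4, 5
Rank yield: 5, 1, 4, 3, 2
d = rank(rainfall) − rank(yield): -3, 2, -3, 1, 3; Σd² = 32
ρ = 1 − 6Σd² / [n(n²−1)] = 1 − 6×32 / (5×24) = 1 − 192/120 ≈ -0.6000

-0.6000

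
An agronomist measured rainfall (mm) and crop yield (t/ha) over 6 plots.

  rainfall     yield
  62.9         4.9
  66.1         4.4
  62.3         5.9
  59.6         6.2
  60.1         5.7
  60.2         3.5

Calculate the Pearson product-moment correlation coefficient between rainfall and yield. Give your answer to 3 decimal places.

n = 6, Σx = 371.2, Σy = 30.6, Σx² = 22995.12, Σy² = 161.36, Σxy = 1889.41
nΣxy − ΣxΣy = 11336.46 − 11358.72 = -22.26
nΣx² − (Σx)² = 137970.72 − 137789.44 = 181.28; nΣy² − (Σy)² = 968.16 − 936.36 = 31.8
r = -22.26 / √(181.28 × 31.8) = -22.26 / 75.9256 ≈ -0.293

-0.293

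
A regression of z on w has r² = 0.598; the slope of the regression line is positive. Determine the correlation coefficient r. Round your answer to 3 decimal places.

|r| = √0.598 = 0.773
The association is positive, so r = 0.773.

0.773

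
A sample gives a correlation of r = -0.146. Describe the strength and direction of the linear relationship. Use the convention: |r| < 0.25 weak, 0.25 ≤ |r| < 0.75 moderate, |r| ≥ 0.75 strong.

r = -0.146 < 0 so the relationship is negative.
|r| = 0.146, which falls in the weak range.

weak negative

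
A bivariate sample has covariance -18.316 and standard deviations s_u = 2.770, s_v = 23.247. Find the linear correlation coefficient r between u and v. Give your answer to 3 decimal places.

-0.284

r = Cov(u,v) / (s_u · s_v) = -18.316 / (2.770 × 23.247)
  = -18.316 / 64.3942 ≈ -0.284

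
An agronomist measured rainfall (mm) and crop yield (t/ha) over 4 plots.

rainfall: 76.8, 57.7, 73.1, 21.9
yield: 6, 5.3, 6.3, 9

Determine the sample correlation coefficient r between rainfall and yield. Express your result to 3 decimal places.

-0.836

n = 4, Σx = 229.5, Σy = 26.6, Σx² = 15050.75, Σy² = 184.78, Σxy = 1424.24
nΣxy − ΣxΣy = 5696.96 − 6104.7 = -407.74
nΣx² − (Σx)² = 60203 − 52670.25 = 7532.75; nΣy² − (Σy)² = 739.12 − 707.56 = 31.56
r = -407.74 / √(7532.75 × 31.56) = -407.74 / 487.5793 ≈ -0.836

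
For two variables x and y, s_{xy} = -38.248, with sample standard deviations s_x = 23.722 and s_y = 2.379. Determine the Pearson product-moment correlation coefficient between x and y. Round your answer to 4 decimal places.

r = Cov(x,y) / (s_x · s_y) = -38.248 / (23.722 × 2.379)
  = -38.248 / 56.4346 ≈ -0.6777

-0.6777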